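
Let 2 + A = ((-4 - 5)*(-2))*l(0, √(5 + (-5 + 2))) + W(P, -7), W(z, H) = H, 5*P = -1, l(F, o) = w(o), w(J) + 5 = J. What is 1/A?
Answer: -11/1017 - 2*√2/1017 ≈ -0.013597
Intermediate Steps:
w(J) = -5 + J
l(F, o) = -5 + o
P = -⅕ (P = (⅕)*(-1) = -⅕ ≈ -0.20000)
A = -99 + 18*√2 (A = -2 + (((-4 - 5)*(-2))*(-5 + √(5 + (-5 + 2))) - 7) = -2 + ((-9*(-2))*(-5 + √(5 - 3)) - 7) = -2 + (18*(-5 + √2) - 7) = -2 + ((-90 + 18*√2) - 7) = -2 + (-97 + 18*√2) = -99 + 18*√2 ≈ -73.544)
1/A = 1/(-99 + 18*√2)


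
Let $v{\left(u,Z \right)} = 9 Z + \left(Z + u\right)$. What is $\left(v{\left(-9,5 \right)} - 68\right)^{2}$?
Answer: $729$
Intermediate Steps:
$v{\left(u,Z \right)} = u + 10 Z$
$\left(v{\left(-9,5 \right)} - 68\right)^{2} = \left(\left(-9 + 10 \cdot 5\right) - 68\right)^{2} = \left(\left(-9 + 50\right) - 68\right)^{2} = \left(41 - 68\right)^{2} = \left(-27\right)^{2} = 729$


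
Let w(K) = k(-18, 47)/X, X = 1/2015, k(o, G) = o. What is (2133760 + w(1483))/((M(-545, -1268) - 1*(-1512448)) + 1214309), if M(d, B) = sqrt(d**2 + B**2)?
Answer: 571934553993/743520183220 - 209749*sqrt(1904849)/743520183220 ≈ 0.76884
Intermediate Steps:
X = 1/2015 ≈ 0.00049628
M(d, B) = sqrt(B**2 + d**2)
w(K) = -36270 (w(K) = -18/1/2015 = -18*2015 = -36270)
(2133760 + w(1483))/((M(-545, -1268) - 1*(-1512448)) + 1214309) = (2133760 - 36270)/((sqrt((-1268)**2 + (-545)**2) - 1*(-1512448)) + 1214309) = 2097490/((sqrt(1607824 + 297025) + 1512448) + 1214309) = 2097490/((sqrt(1904849) + 1512448) + 1214309) = 2097490/((1512448 + sqrt(1904849)) + 1214309) = 2097490/(2726757 + sqrt(1904849))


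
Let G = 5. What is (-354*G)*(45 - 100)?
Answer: 97350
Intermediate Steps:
(-354*G)*(45 - 100) = (-354*5)*(45 - 100) = -118*15*(-55) = -1770*(-55) = 97350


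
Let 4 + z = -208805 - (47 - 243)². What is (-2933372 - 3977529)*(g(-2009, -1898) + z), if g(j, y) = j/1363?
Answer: 2328764126125284/1363 ≈ 1.7086e+12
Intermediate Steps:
g(j, y) = j/1363 (g(j, y) = j*(1/1363) = j/1363)
z = -247225 (z = -4 + (-208805 - (47 - 243)²) = -4 + (-208805 - 1*(-196)²) = -4 + (-208805 - 1*38416) = -4 + (-208805 - 38416) = -4 - 247221 = -247225)
(-2933372 - 3977529)*(g(-2009, -1898) + z) = (-2933372 - 3977529)*((1/1363)*(-2009) - 247225) = -6910901*(-2009/1363 - 247225) = -6910901*(-336969684/1363) = 2328764126125284/1363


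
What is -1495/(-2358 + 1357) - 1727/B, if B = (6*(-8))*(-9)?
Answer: -83299/33264 ≈ -2.5042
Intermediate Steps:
B = 432 (B = -48*(-9) = 432)
-1495/(-2358 + 1357) - 1727/B = -1495/(-2358 + 1357) - 1727/432 = -1495/(-1001) - 1727*1/432 = -1495*(-1/1001) - 1727/432 = 115/77 - 1727/432 = -83299/33264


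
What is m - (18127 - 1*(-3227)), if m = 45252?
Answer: 23898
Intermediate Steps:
m - (18127 - 1*(-3227)) = 45252 - (18127 - 1*(-3227)) = 45252 - (18127 + 3227) = 45252 - 1*21354 = 45252 - 21354 = 23898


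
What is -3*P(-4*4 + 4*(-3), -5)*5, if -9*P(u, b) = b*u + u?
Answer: 560/3 ≈ 186.67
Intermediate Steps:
P(u, b) = -u/9 - b*u/9 (P(u, b) = -(b*u + u)/9 = -(u + b*u)/9 = -u/9 - b*u/9)
-3*P(-4*4 + 4*(-3), -5)*5 = -(-1)*(-4*4 + 4*(-3))*(1 - 5)/3*5 = -(-1)*(-16 - 12)*(-4)/3*5 = -(-1)*(-28)*(-4)/3*5 = -3*(-112/9)*5 = (112/3)*5 = 560/3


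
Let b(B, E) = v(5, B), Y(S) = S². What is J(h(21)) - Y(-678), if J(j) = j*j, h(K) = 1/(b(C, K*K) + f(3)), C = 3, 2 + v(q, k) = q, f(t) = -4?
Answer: -459683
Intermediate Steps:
v(q, k) = -2 + q
b(B, E) = 3 (b(B, E) = -2 + 5 = 3)
h(K) = -1 (h(K) = 1/(3 - 4) = 1/(-1) = -1)
J(j) = j²
J(h(21)) - Y(-678) = (-1)² - 1*(-678)² = 1 - 1*459684 = 1 - 459684 = -459683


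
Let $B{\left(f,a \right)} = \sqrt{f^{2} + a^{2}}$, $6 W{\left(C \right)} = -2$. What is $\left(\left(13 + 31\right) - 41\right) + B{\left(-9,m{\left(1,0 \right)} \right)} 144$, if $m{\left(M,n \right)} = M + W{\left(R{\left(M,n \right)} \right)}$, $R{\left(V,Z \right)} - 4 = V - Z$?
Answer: $3 + 48 \sqrt{733} \approx 1302.6$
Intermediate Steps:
$R{\left(V,Z \right)} = 4 + V - Z$ ($R{\left(V,Z \right)} = 4 + \left(V - Z\right) = 4 + V - Z$)
$W{\left(C \right)} = - \frac{1}{3}$ ($W{\left(C \right)} = \frac{1}{6} \left(-2\right) = - \frac{1}{3}$)
$m{\left(M,n \right)} = - \frac{1}{3} + M$ ($m{\left(M,n \right)} = M - \frac{1}{3} = - \frac{1}{3} + M$)
$B{\left(f,a \right)} = \sqrt{a^{2} + f^{2}}$
$\left(\left(13 + 31\right) - 41\right) + B{\left(-9,m{\left(1,0 \right)} \right)} 144 = \left(\left(13 + 31\right) - 41\right) + \sqrt{\left(- \frac{1}{3} + 1\right)^{2} + \left(-9\right)^{2}} \cdot 144 = \left(44 - 41\right) + \sqrt{\left(\frac{2}{3}\right)^{2} + 81} \cdot 144 = 3 + \sqrt{\frac{4}{9} + 81} \cdot 144 = 3 + \sqrt{\frac{733}{9}} \cdot 144 = 3 + \frac{\sqrt{733}}{3} \cdot 144 = 3 + 48 \sqrt{733}$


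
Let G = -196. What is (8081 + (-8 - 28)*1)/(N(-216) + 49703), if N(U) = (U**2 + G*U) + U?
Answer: 8045/138479 ≈ 0.058095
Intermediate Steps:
N(U) = U**2 - 195*U (N(U) = (U**2 - 196*U) + U = U**2 - 195*U)
(8081 + (-8 - 28)*1)/(N(-216) + 49703) = (8081 + (-8 - 28)*1)/(-216*(-195 - 216) + 49703) = (8081 - 36*1)/(-216*(-411) + 49703) = (8081 - 36)/(88776 + 49703) = 8045/138479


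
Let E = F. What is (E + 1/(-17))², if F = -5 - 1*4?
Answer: 23716/289 ≈ 82.062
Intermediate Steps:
F = -9 (F = -5 - 4 = -9)
E = -9
(E + 1/(-17))² = (-9 + 1/(-17))² = (-9 - 1/17)² = (-154/17)² = 23716/289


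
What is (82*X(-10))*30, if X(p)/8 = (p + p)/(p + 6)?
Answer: 98400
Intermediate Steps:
X(p) = 16*p/(6 + p) (X(p) = 8*((p + p)/(p + 6)) = 8*((2*p)/(6 + p)) = 8*(2*p/(6 + p)) = 16*p/(6 + p))
(82*X(-10))*30 = (82*(16*(-10)/(6 - 10)))*30 = (82*(16*(-10)/(-4)))*30 = (82*(16*(-10)*(-¼)))*30 = (82*40)*30 = 3280*30 = 98400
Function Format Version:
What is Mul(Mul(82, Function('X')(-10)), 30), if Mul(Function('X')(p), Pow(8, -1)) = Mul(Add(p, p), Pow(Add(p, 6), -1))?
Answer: 98400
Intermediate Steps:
Function('X')(p) = Mul(16, p, Pow(Add(6, p), -1)) (Function('X')(p) = Mul(8, Mul(Add(p, p), Pow(Add(p, 6), -1))) = Mul(8, Mul(Mul(2, p), Pow(Add(6, p), -1))) = Mul(8, Mul(2, p, Pow(Add(6, p), -1))) = Mul(16, p, Pow(Add(6, p), -1)))
Mul(Mul(82, Function('X')(-10)), 30) = Mul(Mul(82, Mul(16, -10, Pow(Add(6, -10), -1))), 30) = Mul(Mul(82, Mul(16, -10, Pow(-4, -1))), 30) = Mul(Mul(82, Mul(16, -10, Rational(-1, 4))), 30) = Mul(Mul(82, 40), 30) = Mul(3280, 30) = 98400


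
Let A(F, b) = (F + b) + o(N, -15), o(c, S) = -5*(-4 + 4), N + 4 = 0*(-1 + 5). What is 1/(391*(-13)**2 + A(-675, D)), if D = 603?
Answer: 1/66007 ≈ 1.5150e-5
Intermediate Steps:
N = -4 (N = -4 + 0*(-1 + 5) = -4 + 0*4 = -4 + 0 = -4)
o(c, S) = 0 (o(c, S) = -5*0 = 0)
A(F, b) = F + b (A(F, b) = (F + b) + 0 = F + b)
1/(391*(-13)**2 + A(-675, D)) = 1/(391*(-13)**2 + (-675 + 603)) = 1/(391*169 - 72) = 1/(66079 - 72) = 1/66007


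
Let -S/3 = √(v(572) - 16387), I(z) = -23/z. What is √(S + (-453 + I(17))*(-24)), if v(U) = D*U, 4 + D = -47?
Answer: √(3151392 - 867*I*√45559)/17 ≈ 104.47 - 3.0647*I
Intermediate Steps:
D = -51 (D = -4 - 47 = -51)
v(U) = -51*U
S = -3*I*√45559 (S = -3*√(-51*572 - 16387) = -3*√(-29172 - 16387) = -3*I*√45559 ≈ -640.34*I)
√(S + (-453 + I(17))*(-24)) = √(-3*I*√45559 + (-453 - 23/17)*(-24)) = √(-3*I*√45559 - 7724/17*(-24)) = √(-3*I*√45559 + 185376/17) = √(185376/17 - 3*I*√45559)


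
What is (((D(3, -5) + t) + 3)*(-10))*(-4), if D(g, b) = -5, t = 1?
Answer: -40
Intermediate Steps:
(((D(3, -5) + t) + 3)*(-10))*(-4) = (((-5 + 1) + 3)*(-10))*(-4) = ((-4 + 3)*(-10))*(-4) = -1*(-10)*(-4) = 10*(-4) = -40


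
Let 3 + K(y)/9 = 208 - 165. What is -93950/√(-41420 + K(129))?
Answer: 9395*I*√10265/2053 ≈ 463.65*I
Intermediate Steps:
K(y) = 360 (K(y) = -27 + 9*(208 - 165) = -27 + 9*43 = -27 + 387 = 360)
-93950/√(-41420 + K(129)) = -93950/√(-41420 + 360) = -93950*(-I*√10265/20530) = -(-9395)*I*√10265/2053 = 9395*I*√10265/2053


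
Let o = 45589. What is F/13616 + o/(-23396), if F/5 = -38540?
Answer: -160285907/9954998 ≈ -16.101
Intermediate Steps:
F = -192700 (F = 5*(-38540) = -192700)
F/13616 + o/(-23396) = -192700/13616 + 45589/(-23396) = -192700*1/13616 + 45589*(-1/23396) = -48175/3404 - 45589/23396 = -160285907/9954998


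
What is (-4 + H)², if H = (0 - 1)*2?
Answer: 36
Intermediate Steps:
H = -2 (H = -1*2 = -2)
(-4 + H)² = (-4 - 2)² = (-6)² = 36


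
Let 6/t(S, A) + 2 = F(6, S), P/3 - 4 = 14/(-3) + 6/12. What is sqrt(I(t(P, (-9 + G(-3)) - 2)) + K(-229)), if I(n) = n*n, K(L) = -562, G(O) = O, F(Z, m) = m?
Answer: I*sqrt(13906)/5 ≈ 23.585*I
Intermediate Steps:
P = -1/2 (P = 12 + 3*(14/(-3) + 6/12) = 12 + 3*(14*(-1/3) + 6*(1/12)) = 12 + 3*(-14/3 + 1/2) = 12 + 3*(-25/6) = 12 - 25/2 = -1/2 ≈ -0.50000)
t(S, A) = 6/(-2 + S)
I(n) = n**2
sqrt(I(t(P, (-9 + G(-3)) - 2)) + K(-229)) = sqrt((6/(-2 - 1/2))**2 - 562) = sqrt((6/(-5/2))**2 - 562) = sqrt((6*(-2/5))**2 - 562) = sqrt((-12/5)**2 - 562) = sqrt(144/25 - 562) = sqrt(-13906/25) = I*sqrt(13906)/5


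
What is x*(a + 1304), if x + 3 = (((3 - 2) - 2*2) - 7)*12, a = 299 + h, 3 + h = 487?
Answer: -256701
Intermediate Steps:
h = 484 (h = -3 + 487 = 484)
a = 783 (a = 299 + 484 = 783)
x = -123 (x = -3 + (((3 - 2) - 2*2) - 7)*12 = -3 + ((1 - 4) - 7)*12 = -3 + (-3 - 7)*12 = -3 - 10*12 = -3 - 120 = -123)
x*(a + 1304) = -123*(783 + 1304) = -123*2087 = -256701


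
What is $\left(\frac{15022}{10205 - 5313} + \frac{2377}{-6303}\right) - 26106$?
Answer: $- \frac{402438276937}{15417138} \approx -26103.0$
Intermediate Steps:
$\left(\frac{15022}{10205 - 5313} + \frac{2377}{-6303}\right) - 26106 = \left(\frac{15022}{4892} + 2377 \left(- \frac{1}{6303}\right)\right) - 26106 = \left(15022 \cdot \frac{1}{4892} - \frac{2377}{6303}\right) - 26106 = \left(\frac{7511}{2446} - \frac{2377}{6303}\right) - 26106 = \frac{41527691}{15417138} - 26106 = - \frac{402438276937}{15417138}$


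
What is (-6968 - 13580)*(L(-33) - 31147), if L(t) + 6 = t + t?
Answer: 641488012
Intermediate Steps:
L(t) = -6 + 2*t (L(t) = -6 + (t + t) = -6 + 2*t)
(-6968 - 13580)*(L(-33) - 31147) = (-6968 - 13580)*((-6 + 2*(-33)) - 31147) = -20548*((-6 - 66) - 31147) = -20548*(-72 - 31147) = -20548*(-31219) = 641488012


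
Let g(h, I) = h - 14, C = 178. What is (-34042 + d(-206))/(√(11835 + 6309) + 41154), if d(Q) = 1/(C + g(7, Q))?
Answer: -2101446341/2540450358 + 5821181*√14/8044759467 ≈ -0.82449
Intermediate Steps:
g(h, I) = -14 + h
d(Q) = 1/171 (d(Q) = 1/(178 + (-14 + 7)) = 1/(178 - 7) = 1/171)
(-34042 + d(-206))/(√(11835 + 6309) + 41154) = (-34042 + 1/171)/(√(11835 + 6309) + 41154) = -5821181/(171*(√18144 + 41154)) = -5821181/(171*(36*√14 + 41154)) = -5821181/(171*(41154 + 36*√14))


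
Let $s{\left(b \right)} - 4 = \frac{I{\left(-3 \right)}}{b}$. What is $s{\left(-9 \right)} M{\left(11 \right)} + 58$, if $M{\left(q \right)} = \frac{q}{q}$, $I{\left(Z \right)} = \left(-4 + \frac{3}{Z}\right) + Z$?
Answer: $\frac{566}{9} \approx 62.889$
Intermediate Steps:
$I{\left(Z \right)} = -4 + Z + \frac{3}{Z}$
$M{\left(q \right)} = 1$
$s{\left(b \right)} = 4 - \frac{8}{b}$ ($s{\left(b \right)} = 4 + \frac{-4 - 3 + \frac{3}{-3}}{b} = 4 + \frac{-4 - 3 + 3 \left(- \frac{1}{3}\right)}{b} = 4 + \frac{-4 - 3 - 1}{b} = 4 - \frac{8}{b}$)
$s{\left(-9 \right)} M{\left(11 \right)} + 58 = \left(4 - \frac{8}{-9}\right) 1 + 58 = \left(4 - - \frac{8}{9}\right) 1 + 58 = \left(4 + \frac{8}{9}\right) 1 + 58 = \frac{44}{9} \cdot 1 + 58 = \frac{44}{9} + 58 = \frac{566}{9}$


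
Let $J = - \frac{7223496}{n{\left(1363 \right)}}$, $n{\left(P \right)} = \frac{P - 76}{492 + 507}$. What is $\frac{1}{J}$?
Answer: $- \frac{143}{801808056} \approx -1.7835 \cdot 10^{-7}$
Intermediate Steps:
$n{\left(P \right)} = - \frac{76}{999} + \frac{P}{999}$ ($n{\left(P \right)} = \frac{-76 + P}{999} = \left(-76 + P\right) \frac{1}{999} = - \frac{76}{999} + \frac{P}{999}$)
$J = - \frac{801808056}{143}$ ($J = - \frac{7223496}{- \frac{76}{999} + \frac{1}{999} \cdot 1363} = - \frac{7223496}{- \frac{76}{999} + \frac{1363}{999}} = - \frac{7223496}{\frac{143}{111}} = \left(-7223496\right) \frac{111}{143} = - \frac{801808056}{143} \approx -5.607 \cdot 10^{6}$)
$\frac{1}{J} = \frac{1}{- \frac{801808056}{143}} = - \frac{143}{801808056}$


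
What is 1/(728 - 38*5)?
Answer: 1/538 ≈ 0.0018587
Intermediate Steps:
1/(728 - 38*5) = 1/(728 - 190) = 1/538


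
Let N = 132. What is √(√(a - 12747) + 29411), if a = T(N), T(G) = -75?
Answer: √(29411 + I*√12822) ≈ 171.5 + 0.3301*I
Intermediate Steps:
a = -75
√(√(a - 12747) + 29411) = √(√(-75 - 12747) + 29411) = √(√(-12822) + 29411) = √(I*√12822 + 29411) = √(29411 + I*√12822)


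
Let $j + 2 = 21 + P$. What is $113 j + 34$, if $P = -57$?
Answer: $-4260$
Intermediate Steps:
$j = -38$ ($j = -2 + \left(21 - 57\right) = -2 - 36 = -38$)
$113 j + 34 = 113 \left(-38\right) + 34 = -4294 + 34 = -4260$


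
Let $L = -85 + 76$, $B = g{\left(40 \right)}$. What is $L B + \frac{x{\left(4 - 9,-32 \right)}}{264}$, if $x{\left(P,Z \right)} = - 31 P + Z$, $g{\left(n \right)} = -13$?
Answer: $\frac{10337}{88} \approx 117.47$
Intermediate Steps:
$B = -13$
$x{\left(P,Z \right)} = Z - 31 P$
$L = -9$
$L B + \frac{x{\left(4 - 9,-32 \right)}}{264} = \left(-9\right) \left(-13\right) + \frac{-32 - 31 \left(4 - 9\right)}{264} = 117 + \left(-32 - -155\right) \frac{1}{264} = 117 + \left(-32 + 155\right) \frac{1}{264} = 117 + 123 \cdot \frac{1}{264} = 117 + \frac{41}{88} = \frac{10337}{88}$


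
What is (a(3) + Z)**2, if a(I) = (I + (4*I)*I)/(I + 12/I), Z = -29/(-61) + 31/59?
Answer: 27415080625/634687249 ≈ 43.195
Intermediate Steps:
Z = 3602/3599 (Z = -29*(-1/61) + 31*(1/59) = 29/61 + 31/59 = 3602/3599 ≈ 1.0008)
a(I) = (I + 4*I**2)/(I + 12/I)
(a(3) + Z)**2 = (3**2*(1 + 4*3)/(12 + 3**2) + 3602/3599)**2 = (9*(1 + 12)/(12 + 9) + 3602/3599)**2 = (9*13/21 + 3602/3599)**2 = (9*(1/21)*13 + 3602/3599)**2 = (39/7 + 3602/3599)**2 = (165575/25193)**2 = 27415080625/634687249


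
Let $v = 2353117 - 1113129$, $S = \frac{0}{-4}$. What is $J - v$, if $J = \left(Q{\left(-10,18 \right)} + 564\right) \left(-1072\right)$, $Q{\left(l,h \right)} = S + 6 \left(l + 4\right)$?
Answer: $-1806004$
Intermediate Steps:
$S = 0$ ($S = 0 \left(- \frac{1}{4}\right) = 0$)
$v = 1239988$
$Q{\left(l,h \right)} = 24 + 6 l$ ($Q{\left(l,h \right)} = 0 + 6 \left(l + 4\right) = 0 + 6 \left(4 + l\right) = 0 + \left(24 + 6 l\right) = 24 + 6 l$)
$J = -566016$ ($J = \left(\left(24 + 6 \left(-10\right)\right) + 564\right) \left(-1072\right) = \left(\left(24 - 60\right) + 564\right) \left(-1072\right) = \left(-36 + 564\right) \left(-1072\right) = 528 \left(-1072\right) = -566016$)
$J - v = -566016 - 1239988 = -1806004$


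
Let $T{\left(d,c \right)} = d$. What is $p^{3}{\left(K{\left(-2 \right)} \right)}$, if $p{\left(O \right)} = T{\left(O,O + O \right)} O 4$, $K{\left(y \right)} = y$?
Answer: $4096$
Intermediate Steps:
$p{\left(O \right)} = 4 O^{2}$ ($p{\left(O \right)} = O O 4 = O^{2} \cdot 4 = 4 O^{2}$)
$p^{3}{\left(K{\left(-2 \right)} \right)} = \left(4 \left(-2\right)^{2}\right)^{3} = \left(4 \cdot 4\right)^{3} = 16^{3} = 4096$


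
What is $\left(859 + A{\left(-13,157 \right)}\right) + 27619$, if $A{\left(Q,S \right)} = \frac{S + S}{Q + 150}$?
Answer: $\frac{3901800}{137} \approx 28480.0$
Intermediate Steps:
$A{\left(Q,S \right)} = \frac{2 S}{150 + Q}$
$\left(859 + A{\left(-13,157 \right)}\right) + 27619 = \left(859 + 2 \cdot 157 \frac{1}{150 - 13}\right) + 27619 = \left(859 + 2 \cdot 157 \cdot \frac{1}{137}\right) + 27619 = \left(859 + \frac{314}{137}\right) + 27619 = \frac{117997}{137} + 27619 = \frac{3901800}{137}$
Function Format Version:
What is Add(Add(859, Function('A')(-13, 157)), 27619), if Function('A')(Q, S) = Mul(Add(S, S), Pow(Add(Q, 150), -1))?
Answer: Rational(3901800, 137) ≈ 28480.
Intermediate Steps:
Function('A')(Q, S) = Mul(2, S, Pow(Add(150, Q), -1)) (Function('A')(Q, S) = Mul(Mul(2, S), Pow(Add(150, Q), -1)) = Mul(2, S, Pow(Add(150, Q), -1)))
Add(Add(859, Function('A')(-13, 157)), 27619) = Add(Add(859, Mul(2, 157, Pow(Add(150, -13), -1))), 27619) = Add(Add(859, Mul(2, 157, Pow(137, -1))), 27619) = Add(Add(859, Mul(2, 157, Rational(1, 137))), 27619) = Add(Add(859, Rational(314, 137)), 27619) = Add(Rational(117997, 137), 27619) = Rational(3901800, 137)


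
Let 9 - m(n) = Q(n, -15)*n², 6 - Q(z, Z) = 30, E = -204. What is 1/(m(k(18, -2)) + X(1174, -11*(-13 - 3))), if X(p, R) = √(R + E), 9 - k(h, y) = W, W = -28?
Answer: 4695/154301179 - 2*I*√7/1080108253 ≈ 3.0428e-5 - 4.8991e-9*I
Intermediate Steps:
k(h, y) = 37 (k(h, y) = 9 - 1*(-28) = 9 + 28 = 37)
Q(z, Z) = -24 (Q(z, Z) = 6 - 1*30 = 6 - 30 = -24)
X(p, R) = √(-204 + R) (X(p, R) = √(R - 204) = √(-204 + R))
m(n) = 9 + 24*n² (m(n) = 9 - (-24)*n² = 9 + 24*n²)
1/(m(k(18, -2)) + X(1174, -11*(-13 - 3))) = 1/((9 + 24*37²) + √(-204 - 11*(-13 - 3))) = 1/((9 + 24*1369) + √(-204 - 11*(-16))) = 1/((9 + 32856) + √(-204 + 176)) = 1/(32865 + √(-28)) = 1/(32865 + 2*I*√7)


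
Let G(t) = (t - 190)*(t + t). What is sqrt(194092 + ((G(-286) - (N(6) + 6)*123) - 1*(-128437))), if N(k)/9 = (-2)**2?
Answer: 3*sqrt(65515) ≈ 767.88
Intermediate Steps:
N(k) = 36 (N(k) = 9*(-2)**2 = 9*4 = 36)
G(t) = 2*t*(-190 + t) (G(t) = (-190 + t)*(2*t) = 2*t*(-190 + t))
sqrt(194092 + ((G(-286) - (N(6) + 6)*123) - 1*(-128437))) = sqrt(194092 + ((2*(-286)*(-190 - 286) - (36 + 6)*123) - 1*(-128437))) = sqrt(194092 + ((2*(-286)*(-476) - 42*123) + 128437)) = sqrt(194092 + ((272272 - 1*5166) + 128437)) = sqrt(194092 + ((272272 - 5166) + 128437)) = sqrt(194092 + (267106 + 128437)) = sqrt(194092 + 395543) = sqrt(589635) = 3*sqrt(65515)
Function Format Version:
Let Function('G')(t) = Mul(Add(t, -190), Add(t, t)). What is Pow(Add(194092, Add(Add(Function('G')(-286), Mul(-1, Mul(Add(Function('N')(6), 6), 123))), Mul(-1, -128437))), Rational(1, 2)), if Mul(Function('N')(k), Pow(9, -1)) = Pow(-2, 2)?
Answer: Mul(3, Pow(65515, Rational(1, 2))) ≈ 767.88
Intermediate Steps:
Function('N')(k) = 36 (Function('N')(k) = Mul(9, Pow(-2, 2)) = Mul(9, 4) = 36)
Function('G')(t) = Mul(2, t, Add(-190, t)) (Function('G')(t) = Mul(Add(-190, t), Mul(2, t)) = Mul(2, t, Add(-190, t)))
Pow(Add(194092, Add(Add(Function('G')(-286), Mul(-1, Mul(Add(Function('N')(6), 6), 123))), Mul(-1, -128437))), Rational(1, 2)) = Pow(Add(194092, Add(Add(Mul(2, -286, Add(-190, -286)), Mul(-1, Mul(Add(36, 6), 123))), Mul(-1, -128437))), Rational(1, 2)) = Pow(Add(194092, Add(Add(Mul(2, -286, -476), Mul(-1, Mul(42, 123))), 128437)), Rational(1, 2)) = Pow(Add(194092, Add(Add(272272, Mul(-1, 5166)), 128437)), Rational(1, 2)) = Pow(Add(194092, Add(Add(272272, -5166), 128437)), Rational(1, 2)) = Pow(Add(194092, Add(267106, 128437)), Rational(1, 2)) = Pow(Add(194092, 395543), Rational(1, 2)) = Pow(589635, Rational(1, 2)) = Mul(3, Pow(65515, Rational(1, 2)))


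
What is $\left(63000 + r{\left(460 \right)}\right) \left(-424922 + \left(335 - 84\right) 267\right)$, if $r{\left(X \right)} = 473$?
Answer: $-22717304065$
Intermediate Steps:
$\left(63000 + r{\left(460 \right)}\right) \left(-424922 + \left(335 - 84\right) 267\right) = \left(63000 + 473\right) \left(-424922 + \left(335 - 84\right) 267\right) = 63473 \left(-424922 + 251 \cdot 267\right) = 63473 \left(-424922 + 67017\right) = 63473 \left(-357905\right) = -22717304065$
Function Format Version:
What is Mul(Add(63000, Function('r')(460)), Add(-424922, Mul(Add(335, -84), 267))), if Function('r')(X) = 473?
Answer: -22717304065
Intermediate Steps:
Mul(Add(63000, Function('r')(460)), Add(-424922, Mul(Add(335, -84), 267))) = Mul(Add(63000, 473), Add(-424922, Mul(Add(335, -84), 267))) = Mul(63473, Add(-424922, Mul(251, 267))) = Mul(63473, Add(-424922, 67017)) = Mul(63473, -357905) = -22717304065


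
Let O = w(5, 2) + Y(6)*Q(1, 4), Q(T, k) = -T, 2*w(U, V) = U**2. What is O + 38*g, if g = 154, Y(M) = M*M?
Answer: 11657/2 ≈ 5828.5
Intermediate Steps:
Y(M) = M**2
w(U, V) = U**2/2
O = -47/2 (O = (1/2)*5**2 + 6**2*(-1*1) = (1/2)*25 + 36*(-1) = 25/2 - 36 = -47/2 ≈ -23.500)
O + 38*g = -47/2 + 38*154 = -47/2 + 5852 = 11657/2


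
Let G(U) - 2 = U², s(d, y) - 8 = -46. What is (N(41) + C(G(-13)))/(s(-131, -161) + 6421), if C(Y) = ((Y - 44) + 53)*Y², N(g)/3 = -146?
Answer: 5262942/6383 ≈ 824.52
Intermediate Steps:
s(d, y) = -38 (s(d, y) = 8 - 46 = -38)
G(U) = 2 + U²
N(g) = -438 (N(g) = 3*(-146) = -438)
C(Y) = Y²*(9 + Y) (C(Y) = ((-44 + Y) + 53)*Y² = (9 + Y)*Y² = Y²*(9 + Y))
(N(41) + C(G(-13)))/(s(-131, -161) + 6421) = (-438 + (2 + (-13)²)²*(9 + (2 + (-13)²)))/(-38 + 6421) = (-438 + (2 + 169)²*(9 + (2 + 169)))/6383 = (-438 + 171²*(9 + 171))*(1/6383) = (-438 + 29241*180)*(1/6383) = (-438 + 5263380)*(1/6383) = 5262942*(1/6383) = 5262942/6383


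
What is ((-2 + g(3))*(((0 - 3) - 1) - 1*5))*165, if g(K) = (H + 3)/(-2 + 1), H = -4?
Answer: 1485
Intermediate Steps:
g(K) = 1 (g(K) = (-4 + 3)/(-2 + 1) = -1/(-1) = -1*(-1) = 1)
((-2 + g(3))*(((0 - 3) - 1) - 1*5))*165 = ((-2 + 1)*(((0 - 3) - 1) - 1*5))*165 = -((-3 - 1) - 5)*165 = -(-4 - 5)*165 = -1*(-9)*165 = 9*165 = 1485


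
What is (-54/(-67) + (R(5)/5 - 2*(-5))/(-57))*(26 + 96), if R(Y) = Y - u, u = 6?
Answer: 1477054/19095 ≈ 77.353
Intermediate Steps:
R(Y) = -6 + Y (R(Y) = Y - 1*6 = Y - 6 = -6 + Y)
(-54/(-67) + (R(5)/5 - 2*(-5))/(-57))*(26 + 96) = (-54/(-67) + ((-6 + 5)/5 - 2*(-5))/(-57))*(26 + 96) = (-54*(-1/67) + (-1*⅕ + 10)*(-1/57))*122 = (54/67 + (-⅕ + 10)*(-1/57))*122 = (54/67 + (49/5)*(-1/57))*122 = (54/67 - 49/285)*122 = (12107/19095)*122 = 1477054/19095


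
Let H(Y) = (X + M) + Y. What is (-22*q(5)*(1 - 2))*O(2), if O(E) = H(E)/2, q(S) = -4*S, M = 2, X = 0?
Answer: -880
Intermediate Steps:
H(Y) = 2 + Y (H(Y) = (0 + 2) + Y = 2 + Y)
O(E) = 1 + E/2 (O(E) = (2 + E)/2 = (2 + E)*(½) = 1 + E/2)
(-22*q(5)*(1 - 2))*O(2) = (-22*(-4*5)*(1 - 2))*(1 + (½)*2) = (-(-440)*(-1))*(1 + 1) = -22*20*2 = -440*2 = -880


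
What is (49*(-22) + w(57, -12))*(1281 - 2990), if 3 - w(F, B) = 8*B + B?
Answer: 1652603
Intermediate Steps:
w(F, B) = 3 - 9*B (w(F, B) = 3 - (8*B + B) = 3 - 9*B)
(49*(-22) + w(57, -12))*(1281 - 2990) = (49*(-22) + (3 - 9*(-12)))*(1281 - 2990) = (-1078 + (3 + 108))*(-1709) = (-1078 + 111)*(-1709) = -967*(-1709) = 1652603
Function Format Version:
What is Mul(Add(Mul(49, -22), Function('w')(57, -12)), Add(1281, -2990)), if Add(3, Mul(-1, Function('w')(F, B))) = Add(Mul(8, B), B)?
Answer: 1652603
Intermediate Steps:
Function('w')(F, B) = Add(3, Mul(-9, B)) (Function('w')(F, B) = Add(3, Mul(-1, Add(Mul(8, B), B))) = Add(3, Mul(-1, Mul(9, B))) = Add(3, Mul(-9, B)))
Mul(Add(Mul(49, -22), Function('w')(57, -12)), Add(1281, -2990)) = Mul(Add(Mul(49, -22), Add(3, Mul(-9, -12))), Add(1281, -2990)) = Mul(Add(-1078, Add(3, 108)), -1709) = Mul(Add(-1078, 111), -1709) = Mul(-967, -1709) = 1652603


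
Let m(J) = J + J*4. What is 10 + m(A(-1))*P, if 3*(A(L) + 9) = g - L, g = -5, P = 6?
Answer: -300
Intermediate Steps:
A(L) = -32/3 - L/3 (A(L) = -9 + (-5 - L)/3 = -9 + (-5/3 - L/3) = -32/3 - L/3)
m(J) = 5*J (m(J) = J + 4*J = 5*J)
10 + m(A(-1))*P = 10 + (5*(-32/3 - ⅓*(-1)))*6 = 10 + (5*(-32/3 + ⅓))*6 = 10 + (5*(-31/3))*6 = 10 - 155/3*6 = 10 - 310 = -300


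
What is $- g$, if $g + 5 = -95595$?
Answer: $95600$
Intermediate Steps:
$g = -95600$ ($g = -5 - 95595 = -95600$)
$- g = \left(-1\right) \left(-95600\right) = 95600$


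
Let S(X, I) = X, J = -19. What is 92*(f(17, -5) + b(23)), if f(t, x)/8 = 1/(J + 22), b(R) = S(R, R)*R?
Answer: 146740/3 ≈ 48913.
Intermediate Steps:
b(R) = R² (b(R) = R*R = R²)
f(t, x) = 8/3 (f(t, x) = 8/(-19 + 22) = 8/3)
92*(f(17, -5) + b(23)) = 92*(8/3 + 23²) = 92*(8/3 + 529) = 92*(1595/3) = 146740/3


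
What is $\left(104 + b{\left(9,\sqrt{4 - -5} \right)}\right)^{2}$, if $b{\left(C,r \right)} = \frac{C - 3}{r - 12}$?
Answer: $\frac{96100}{9} \approx 10678.0$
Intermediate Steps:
$b{\left(C,r \right)} = \frac{-3 + C}{-12 + r}$
$\left(104 + b{\left(9,\sqrt{4 - -5} \right)}\right)^{2} = \left(104 + \frac{-3 + 9}{-12 + \sqrt{4 - -5}}\right)^{2} = \left(104 + \frac{1}{-12 + \sqrt{4 + 5}} \cdot 6\right)^{2} = \left(104 + \frac{1}{-12 + \sqrt{9}} \cdot 6\right)^{2} = \left(104 + \frac{1}{-12 + 3} \cdot 6\right)^{2} = \left(104 + \frac{1}{-9} \cdot 6\right)^{2} = \left(104 - \frac{2}{3}\right)^{2} = \left(\frac{310}{3}\right)^{2} = \frac{96100}{9}$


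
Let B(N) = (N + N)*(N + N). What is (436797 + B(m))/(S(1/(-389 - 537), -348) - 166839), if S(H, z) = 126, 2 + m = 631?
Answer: -2019361/166713 ≈ -12.113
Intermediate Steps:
m = 629 (m = -2 + 631 = 629)
B(N) = 4*N² (B(N) = (2*N)*(2*N) = 4*N²)
(436797 + B(m))/(S(1/(-389 - 537), -348) - 166839) = (436797 + 4*629²)/(126 - 166839) = (436797 + 4*395641)/(-166713) = (436797 + 1582564)*(-1/166713) = 2019361*(-1/166713) = -2019361/166713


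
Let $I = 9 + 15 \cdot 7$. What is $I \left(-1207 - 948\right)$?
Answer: $-245670$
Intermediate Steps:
$I = 114$ ($I = 9 + 105 = 114$)
$I \left(-1207 - 948\right) = 114 \left(-1207 - 948\right) = 114 \left(-2155\right) = -245670$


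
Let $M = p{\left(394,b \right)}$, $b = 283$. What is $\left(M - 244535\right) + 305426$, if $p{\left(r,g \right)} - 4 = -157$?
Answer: $60738$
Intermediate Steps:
$p{\left(r,g \right)} = -153$ ($p{\left(r,g \right)} = 4 - 157 = -153$)
$M = -153$
$\left(M - 244535\right) + 305426 = \left(-153 - 244535\right) + 305426 = -244688 + 305426 = 60738$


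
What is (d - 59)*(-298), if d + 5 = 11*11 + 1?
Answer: -17284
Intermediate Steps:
d = 117 (d = -5 + (11*11 + 1) = -5 + (121 + 1) = -5 + 122 = 117)
(d - 59)*(-298) = (117 - 59)*(-298) = 58*(-298) = -17284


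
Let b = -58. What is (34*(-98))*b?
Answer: 193256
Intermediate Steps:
(34*(-98))*b = (34*(-98))*(-58) = -3332*(-58) = 193256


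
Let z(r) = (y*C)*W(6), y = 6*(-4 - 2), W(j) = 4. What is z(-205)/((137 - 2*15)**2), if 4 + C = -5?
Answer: 1296/11449 ≈ 0.11320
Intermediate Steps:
C = -9 (C = -4 - 5 = -9)
y = -36 (y = 6*(-6) = -36)
z(r) = 1296 (z(r) = -36*(-9)*4 = 324*4 = 1296)
z(-205)/((137 - 2*15)**2) = 1296/((137 - 2*15)**2) = 1296/((137 - 30)**2) = 1296/(107**2) = 1296/11449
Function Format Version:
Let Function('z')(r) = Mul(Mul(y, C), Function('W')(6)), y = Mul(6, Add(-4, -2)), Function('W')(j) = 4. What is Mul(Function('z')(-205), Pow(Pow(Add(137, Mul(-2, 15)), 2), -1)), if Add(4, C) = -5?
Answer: Rational(1296, 11449) ≈ 0.11320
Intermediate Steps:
C = -9 (C = Add(-4, -5) = -9)
y = -36 (y = Mul(6, -6) = -36)
Function('z')(r) = 1296 (Function('z')(r) = Mul(Mul(-36, -9), 4) = Mul(324, 4) = 1296)
Mul(Function('z')(-205), Pow(Pow(Add(137, Mul(-2, 15)), 2), -1)) = Mul(1296, Pow(Pow(Add(137, Mul(-2, 15)), 2), -1)) = Mul(1296, Pow(Pow(Add(137, -30), 2), -1)) = Mul(1296, Pow(Pow(107, 2), -1)) = Mul(1296, Pow(11449, -1)) = Mul(1296, Rational(1, 11449)) = Rational(1296, 11449)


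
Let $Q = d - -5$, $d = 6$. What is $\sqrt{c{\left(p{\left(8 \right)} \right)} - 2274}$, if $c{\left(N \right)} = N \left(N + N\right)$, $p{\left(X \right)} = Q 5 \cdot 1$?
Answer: $8 \sqrt{59} \approx 61.449$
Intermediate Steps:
$Q = 11$ ($Q = 6 - -5 = 6 + 5 = 11$)
$p{\left(X \right)} = 55$ ($p{\left(X \right)} = 11 \cdot 5 \cdot 1 = 55 \cdot 1 = 55$)
$c{\left(N \right)} = 2 N^{2}$ ($c{\left(N \right)} = N 2 N = 2 N^{2}$)
$\sqrt{c{\left(p{\left(8 \right)} \right)} - 2274} = \sqrt{2 \cdot 55^{2} - 2274} = \sqrt{2 \cdot 3025 - 2274} = \sqrt{6050 - 2274} = \sqrt{3776} = 8 \sqrt{59}$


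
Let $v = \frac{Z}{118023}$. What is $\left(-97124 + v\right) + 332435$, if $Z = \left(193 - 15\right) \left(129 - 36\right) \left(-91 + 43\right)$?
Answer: $\frac{9257105187}{39341} \approx 2.353 \cdot 10^{5}$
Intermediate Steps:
$Z = -794592$ ($Z = 178 \cdot 93 \left(-48\right) = 178 \left(-4464\right) = -794592$)
$v = - \frac{264864}{39341}$ ($v = - \frac{794592}{118023} = \left(-794592\right) \frac{1}{118023} = - \frac{264864}{39341} \approx -6.7325$)
$\left(-97124 + v\right) + 332435 = \left(-97124 - \frac{264864}{39341}\right) + 332435 = - \frac{3821220148}{39341} + 332435 = \frac{9257105187}{39341}$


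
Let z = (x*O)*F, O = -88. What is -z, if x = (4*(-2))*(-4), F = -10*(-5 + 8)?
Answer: -84480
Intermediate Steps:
F = -30 (F = -10*3 = -30)
x = 32 (x = -8*(-4) = 32)
z = 84480 (z = (32*(-88))*(-30) = -2816*(-30) = 84480)
-z = -1*84480 = -84480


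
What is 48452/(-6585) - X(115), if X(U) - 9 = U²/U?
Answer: -864992/6585 ≈ -131.36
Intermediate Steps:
X(U) = 9 + U (X(U) = 9 + U²/U = 9 + U)
48452/(-6585) - X(115) = 48452/(-6585) - (9 + 115) = 48452*(-1/6585) - 1*124 = -48452/6585 - 124 = -864992/6585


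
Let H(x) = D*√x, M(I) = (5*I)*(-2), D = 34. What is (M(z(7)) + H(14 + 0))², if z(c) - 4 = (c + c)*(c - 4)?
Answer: 227784 - 31280*√14 ≈ 1.1075e+5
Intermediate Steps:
z(c) = 4 + 2*c*(-4 + c) (z(c) = 4 + (c + c)*(c - 4) = 4 + (2*c)*(-4 + c) = 4 + 2*c*(-4 + c))
M(I) = -10*I
H(x) = 34*√x
(M(z(7)) + H(14 + 0))² = (-10*(4 - 8*7 + 2*7²) + 34*√(14 + 0))² = (-10*(4 - 56 + 2*49) + 34*√14)² = (-10*(4 - 56 + 98) + 34*√14)² = (-10*46 + 34*√14)² = (-460 + 34*√14)²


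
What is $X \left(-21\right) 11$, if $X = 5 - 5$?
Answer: $0$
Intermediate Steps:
$X = 0$
$X \left(-21\right) 11 = 0 \left(-21\right) 11 = 0 \cdot 11 = 0$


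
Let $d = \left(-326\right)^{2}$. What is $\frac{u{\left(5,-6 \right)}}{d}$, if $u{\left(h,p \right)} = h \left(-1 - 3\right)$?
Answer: $- \frac{5}{26569} \approx -0.00018819$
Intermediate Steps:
$d = 106276$
$u{\left(h,p \right)} = - 4 h$ ($u{\left(h,p \right)} = h \left(-4\right) = - 4 h$)
$\frac{u{\left(5,-6 \right)}}{d} = \frac{\left(-4\right) 5}{106276} = \frac{1}{106276} \left(-20\right) = - \frac{5}{26569}$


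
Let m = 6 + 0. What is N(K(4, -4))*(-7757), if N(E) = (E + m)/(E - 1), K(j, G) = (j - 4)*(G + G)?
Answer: 46542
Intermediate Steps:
K(j, G) = 2*G*(-4 + j) (K(j, G) = (-4 + j)*(2*G) = 2*G*(-4 + j))
m = 6
N(E) = (6 + E)/(-1 + E) (N(E) = (E + 6)/(E - 1) = (6 + E)/(-1 + E))
N(K(4, -4))*(-7757) = ((6 + 2*(-4)*(-4 + 4))/(-1 + 2*(-4)*(-4 + 4)))*(-7757) = ((6 + 2*(-4)*0)/(-1 + 2*(-4)*0))*(-7757) = ((6 + 0)/(-1 + 0))*(-7757) = (6/(-1))*(-7757) = -1*6*(-7757) = -6*(-7757) = 46542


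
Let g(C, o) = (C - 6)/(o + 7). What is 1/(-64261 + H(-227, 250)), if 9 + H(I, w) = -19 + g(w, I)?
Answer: -55/3535956 ≈ -1.5554e-5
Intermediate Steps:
g(C, o) = (-6 + C)/(7 + o)
H(I, w) = -28 + (-6 + w)/(7 + I) (H(I, w) = -9 + (-19 + (-6 + w)/(7 + I)) = -28 + (-6 + w)/(7 + I))
1/(-64261 + H(-227, 250)) = 1/(-64261 + (-202 + 250 - 28*(-227))/(7 - 227)) = 1/(-64261 + (-202 + 250 + 6356)/(-220)) = 1/(-64261 - 1/220*6404) = 1/(-64261 - 1601/55) = 1/(-3535956/55) = -55/3535956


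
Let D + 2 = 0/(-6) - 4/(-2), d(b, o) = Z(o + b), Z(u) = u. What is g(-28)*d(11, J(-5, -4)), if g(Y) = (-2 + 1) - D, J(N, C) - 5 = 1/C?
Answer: -63/4 ≈ -15.750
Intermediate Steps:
J(N, C) = 5 + 1/C
d(b, o) = b + o (d(b, o) = o + b = b + o)
D = 0 (D = -2 + (0/(-6) - 4/(-2)) = -2 + (0*(-⅙) - 4*(-½)) = -2 + (0 + 2) = -2 + 2 = 0)
g(Y) = -1 (g(Y) = (-2 + 1) - 1*0 = -1 + 0 = -1)
g(-28)*d(11, J(-5, -4)) = -(11 + (5 + 1/(-4))) = -(11 + (5 - ¼)) = -(11 + 19/4) = -1*63/4 = -63/4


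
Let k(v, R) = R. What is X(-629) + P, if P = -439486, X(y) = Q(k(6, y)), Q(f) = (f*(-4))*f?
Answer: -2022050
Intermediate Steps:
Q(f) = -4*f² (Q(f) = (-4*f)*f = -4*f²)
X(y) = -4*y²
X(-629) + P = -4*(-629)² - 439486 = -4*395641 - 439486 = -1582564 - 439486 = -2022050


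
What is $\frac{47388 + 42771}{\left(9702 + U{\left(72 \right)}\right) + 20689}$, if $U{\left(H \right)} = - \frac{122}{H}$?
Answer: $\frac{3245724}{1094015} \approx 2.9668$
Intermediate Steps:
$\frac{47388 + 42771}{\left(9702 + U{\left(72 \right)}\right) + 20689} = \frac{47388 + 42771}{\left(9702 - \frac{122}{72}\right) + 20689} = \frac{90159}{\left(9702 - \frac{61}{36}\right) + 20689} = \frac{90159}{\frac{349211}{36} + 20689} = \frac{90159}{\frac{1094015}{36}} = 90159 \cdot \frac{36}{1094015} = \frac{3245724}{1094015}$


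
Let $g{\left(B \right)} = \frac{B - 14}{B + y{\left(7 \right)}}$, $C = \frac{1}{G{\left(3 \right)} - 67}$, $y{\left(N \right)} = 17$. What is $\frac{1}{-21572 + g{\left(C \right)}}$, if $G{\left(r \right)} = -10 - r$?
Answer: $- \frac{1359}{29317469} \approx -4.6355 \cdot 10^{-5}$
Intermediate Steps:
$C = - \frac{1}{80}$ ($C = \frac{1}{\left(-10 - 3\right) - 67} = \frac{1}{-13 - 67} = \frac{1}{-80} = - \frac{1}{80} \approx -0.0125$)
$g{\left(B \right)} = \frac{-14 + B}{17 + B}$ ($g{\left(B \right)} = \frac{B - 14}{B + 17} = \frac{-14 + B}{17 + B}$)
$\frac{1}{-21572 + g{\left(C \right)}} = \frac{1}{-21572 + \frac{-14 - \frac{1}{80}}{17 - \frac{1}{80}}} = \frac{1}{-21572 + \frac{1}{\frac{1359}{80}} \left(- \frac{1121}{80}\right)} = \frac{1}{-21572 + \frac{80}{1359} \left(- \frac{1121}{80}\right)} = \frac{1}{-21572 - \frac{1121}{1359}} = \frac{1}{- \frac{29317469}{1359}} = - \frac{1359}{29317469}$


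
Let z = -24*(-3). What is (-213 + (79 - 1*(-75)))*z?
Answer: -4248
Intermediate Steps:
z = 72
(-213 + (79 - 1*(-75)))*z = (-213 + (79 - 1*(-75)))*72 = (-213 + (79 + 75))*72 = (-213 + 154)*72 = -59*72 = -4248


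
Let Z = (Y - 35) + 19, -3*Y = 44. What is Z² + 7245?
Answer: 73669/9 ≈ 8185.4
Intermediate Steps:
Y = -44/3 (Y = -⅓*44 = -44/3 ≈ -14.667)
Z = -92/3 (Z = (-44/3 - 35) + 19 = -149/3 + 19 = -92/3 ≈ -30.667)
Z² + 7245 = (-92/3)² + 7245 = 8464/9 + 7245 = 73669/9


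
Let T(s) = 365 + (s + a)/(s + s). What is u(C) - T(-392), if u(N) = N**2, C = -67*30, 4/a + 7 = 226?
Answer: 173401563679/42924 ≈ 4.0397e+6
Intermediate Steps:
a = 4/219 (a = 4/(-7 + 226) = 4/219 ≈ 0.018265)
C = -2010
T(s) = 365 + (4/219 + s)/(2*s) (T(s) = 365 + (s + 4/219)/(s + s) = 365 + (4/219 + s)/((2*s)) = 365 + (4/219 + s)*(1/(2*s)) = 365 + (4/219 + s)/(2*s))
u(C) - T(-392) = (-2010)**2 - (4 + 160089*(-392))/(438*(-392)) = 4040100 - (-1)*(4 - 62754888)/(438*392) = 4040100 - (-1)*(-62754884)/(438*392) = 4040100 - 1*15688721/42924 = 4040100 - 15688721/42924 = 173401563679/42924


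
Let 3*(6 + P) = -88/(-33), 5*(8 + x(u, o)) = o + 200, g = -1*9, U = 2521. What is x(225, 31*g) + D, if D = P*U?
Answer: -580901/45 ≈ -12909.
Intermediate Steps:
g = -9
x(u, o) = 32 + o/5 (x(u, o) = -8 + (o + 200)/5 = -8 + (200 + o)/5 = -8 + (40 + o/5) = 32 + o/5)
P = -46/9 (P = -6 + (-88/(-33))/3 = -6 + (-88*(-1/33))/3 = -6 + (1/3)*(8/3) = -6 + 8/9 = -46/9 ≈ -5.1111)
D = -115966/9 (D = -46/9*2521 = -115966/9 ≈ -12885.)
x(225, 31*g) + D = (32 + (31*(-9))/5) - 115966/9 = (32 + (1/5)*(-279)) - 115966/9 = (32 - 279/5) - 115966/9 = -119/5 - 115966/9 = -580901/45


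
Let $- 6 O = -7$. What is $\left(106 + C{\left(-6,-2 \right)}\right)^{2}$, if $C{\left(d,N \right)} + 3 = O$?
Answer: $\frac{390625}{36} \approx 10851.0$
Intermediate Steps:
$O = \frac{7}{6}$ ($O = \left(- \frac{1}{6}\right) \left(-7\right) = \frac{7}{6} \approx 1.1667$)
$C{\left(d,N \right)} = - \frac{11}{6}$ ($C{\left(d,N \right)} = -3 + \frac{7}{6} = - \frac{11}{6}$)
$\left(106 + C{\left(-6,-2 \right)}\right)^{2} = \left(106 - \frac{11}{6}\right)^{2} = \left(\frac{625}{6}\right)^{2} = \frac{390625}{36}$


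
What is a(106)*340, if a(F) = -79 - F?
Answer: -62900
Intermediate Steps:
a(106)*340 = (-79 - 1*106)*340 = (-79 - 106)*340 = -185*340 = -62900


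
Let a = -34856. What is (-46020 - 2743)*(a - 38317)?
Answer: 3568134999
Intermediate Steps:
(-46020 - 2743)*(a - 38317) = (-46020 - 2743)*(-34856 - 38317) = -48763*(-73173) = 3568134999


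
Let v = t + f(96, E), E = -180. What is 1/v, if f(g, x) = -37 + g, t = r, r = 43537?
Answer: 1/43596 ≈ 2.2938e-5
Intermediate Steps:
t = 43537
v = 43596 (v = 43537 + (-37 + 96) = 43537 + 59 = 43596)
1/v = 1/43596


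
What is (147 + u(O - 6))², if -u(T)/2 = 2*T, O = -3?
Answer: 33489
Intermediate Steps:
u(T) = -4*T
(147 + u(O - 6))² = (147 - 4*(-3 - 6))² = (147 - 4*(-9))² = (147 + 36)² = 183² = 33489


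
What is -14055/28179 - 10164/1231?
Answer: -101237687/11562783 ≈ -8.7555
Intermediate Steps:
-14055/28179 - 10164/1231 = -14055*1/28179 - 10164*1/1231 = -4685/9393 - 10164/1231 = -101237687/11562783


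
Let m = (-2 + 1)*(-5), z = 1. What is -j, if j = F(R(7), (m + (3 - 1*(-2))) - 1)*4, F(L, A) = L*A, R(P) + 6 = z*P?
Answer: -36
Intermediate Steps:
m = 5 (m = -1*(-5) = 5)
R(P) = -6 + P (R(P) = -6 + 1*P = -6 + P)
F(L, A) = A*L
j = 36 (j = (((5 + (3 - 1*(-2))) - 1)*(-6 + 7))*4 = (((5 + (3 + 2)) - 1)*1)*4 = (((5 + 5) - 1)*1)*4 = ((10 - 1)*1)*4 = (9*1)*4 = 9*4 = 36)
-j = -1*36 = -36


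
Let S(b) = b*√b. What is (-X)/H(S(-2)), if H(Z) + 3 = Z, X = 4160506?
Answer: 12481518/17 - 8321012*I*√2/17 ≈ 7.3421e+5 - 6.9222e+5*I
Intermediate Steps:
S(b) = b^(3/2)
H(Z) = -3 + Z
(-X)/H(S(-2)) = (-1*4160506)/(-3 + (-2)^(3/2)) = -4160506/(-3 - 2*I*√2)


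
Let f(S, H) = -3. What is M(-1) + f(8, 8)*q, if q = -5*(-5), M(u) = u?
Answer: -76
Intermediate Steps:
q = 25
M(-1) + f(8, 8)*q = -1 - 3*25 = -1 - 75 = -76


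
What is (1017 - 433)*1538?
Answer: 898192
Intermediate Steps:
(1017 - 433)*1538 = 584*1538 = 898192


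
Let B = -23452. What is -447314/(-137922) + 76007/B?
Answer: 3685237/1617273372 ≈ 0.0022787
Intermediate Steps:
-447314/(-137922) + 76007/B = -447314/(-137922) + 76007/(-23452) = -447314*(-1/137922) + 76007*(-1/23452) = 223657/68961 - 76007/23452 = 3685237/1617273372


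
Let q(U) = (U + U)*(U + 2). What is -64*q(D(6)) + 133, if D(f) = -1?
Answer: 261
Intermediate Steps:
q(U) = 2*U*(2 + U) (q(U) = (2*U)*(2 + U) = 2*U*(2 + U))
-64*q(D(6)) + 133 = -128*(-1)*(2 - 1) + 133 = -128*(-1) + 133 = -64*(-2) + 133 = 128 + 133 = 261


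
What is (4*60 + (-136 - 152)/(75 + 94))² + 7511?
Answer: 1836355655/28561 ≈ 64296.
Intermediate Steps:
(4*60 + (-136 - 152)/(75 + 94))² + 7511 = (240 - 288/169)² + 7511 = (40272/169)² + 7511 = 1621833984/28561 + 7511 = 1836355655/28561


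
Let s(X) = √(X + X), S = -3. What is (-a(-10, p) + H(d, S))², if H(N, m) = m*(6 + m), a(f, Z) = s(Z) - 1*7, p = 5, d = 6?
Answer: (2 + √10)² ≈ 26.649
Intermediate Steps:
s(X) = √2*√X (s(X) = √(2*X) = √2*√X)
a(f, Z) = -7 + √2*√Z (a(f, Z) = √2*√Z - 1*7 = √2*√Z - 7 = -7 + √2*√Z)
(-a(-10, p) + H(d, S))² = (-(-7 + √2*√5) - 3*(6 - 3))² = (-(-7 + √10) - 3*3)² = ((7 - √10) - 9)² = (-2 - √10)²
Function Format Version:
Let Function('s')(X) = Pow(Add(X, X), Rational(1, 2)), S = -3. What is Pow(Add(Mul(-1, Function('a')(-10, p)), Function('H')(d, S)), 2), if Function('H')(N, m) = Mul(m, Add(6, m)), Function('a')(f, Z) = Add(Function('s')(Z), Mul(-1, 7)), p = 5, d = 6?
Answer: Pow(Add(2, Pow(10, Rational(1, 2))), 2) ≈ 26.649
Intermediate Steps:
Function('s')(X) = Mul(Pow(2, Rational(1, 2)), Pow(X, Rational(1, 2))) (Function('s')(X) = Pow(Mul(2, X), Rational(1, 2)) = Mul(Pow(2, Rational(1, 2)), Pow(X, Rational(1, 2))))
Function('a')(f, Z) = Add(-7, Mul(Pow(2, Rational(1, 2)), Pow(Z, Rational(1, 2)))) (Function('a')(f, Z) = Add(Mul(Pow(2, Rational(1, 2)), Pow(Z, Rational(1, 2))), Mul(-1, 7)) = Add(Mul(Pow(2, Rational(1, 2)), Pow(Z, Rational(1, 2))), -7) = Add(-7, Mul(Pow(2, Rational(1, 2)), Pow(Z, Rational(1, 2)))))
Pow(Add(Mul(-1, Function('a')(-10, p)), Function('H')(d, S)), 2) = Pow(Add(Mul(-1, Add(-7, Mul(Pow(2, Rational(1, 2)), Pow(5, Rational(1, 2))))), Mul(-3, Add(6, -3))), 2) = Pow(Add(Mul(-1, Add(-7, Pow(10, Rational(1, 2)))), Mul(-3, 3)), 2) = Pow(Add(Add(7, Mul(-1, Pow(10, Rational(1, 2)))), -9), 2) = Pow(Add(-2, Mul(-1, Pow(10, Rational(1, 2)))), 2)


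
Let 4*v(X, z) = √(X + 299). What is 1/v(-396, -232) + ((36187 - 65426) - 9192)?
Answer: -38431 - 4*I*√97/97 ≈ -38431.0 - 0.40614*I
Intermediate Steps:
v(X, z) = √(299 + X)/4 (v(X, z) = √(X + 299)/4 = √(299 + X)/4)
1/v(-396, -232) + ((36187 - 65426) - 9192) = 1/(√(299 - 396)/4) + ((36187 - 65426) - 9192) = 1/(√(-97)/4) + (-29239 - 9192) = 1/((I*√97)/4) - 38431 = 1/(I*√97/4) - 38431 = -4*I*√97/97 - 38431 = -38431 - 4*I*√97/97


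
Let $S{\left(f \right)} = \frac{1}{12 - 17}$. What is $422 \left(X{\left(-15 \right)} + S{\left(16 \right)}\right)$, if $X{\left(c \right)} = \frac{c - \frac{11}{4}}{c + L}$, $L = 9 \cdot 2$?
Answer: $- \frac{77437}{30} \approx -2581.2$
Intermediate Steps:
$S{\left(f \right)} = - \frac{1}{5}$ ($S{\left(f \right)} = \frac{1}{-5} = - \frac{1}{5}$)
$L = 18$
$X{\left(c \right)} = \frac{- \frac{11}{4} + c}{18 + c}$ ($X{\left(c \right)} = \frac{c - \frac{11}{4}}{c + 18} = \frac{c - \frac{11}{4}}{18 + c} = \frac{- \frac{11}{4} + c}{18 + c}$)
$422 \left(X{\left(-15 \right)} + S{\left(16 \right)}\right) = 422 \left(\frac{- \frac{11}{4} - 15}{18 - 15} - \frac{1}{5}\right) = 422 \left(\frac{1}{3} \left(- \frac{71}{4}\right) - \frac{1}{5}\right) = 422 \left(- \frac{71}{12} - \frac{1}{5}\right) = 422 \left(- \frac{367}{60}\right) = - \frac{77437}{30}$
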